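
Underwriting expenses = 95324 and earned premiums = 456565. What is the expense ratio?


Expense ratio = expenses / premiums
= 95324 / 456565
= 0.2088


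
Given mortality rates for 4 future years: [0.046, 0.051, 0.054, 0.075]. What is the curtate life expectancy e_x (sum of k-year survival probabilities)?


e_x = sum_{k=1}^{n} k_p_x
k_p_x values:
  1_p_x = 0.954
  2_p_x = 0.905346
  3_p_x = 0.856457
  4_p_x = 0.792223
e_x = 3.508


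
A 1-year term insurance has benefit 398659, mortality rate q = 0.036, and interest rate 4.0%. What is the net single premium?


NSP = benefit * q * v
v = 1/(1+i) = 0.961538
NSP = 398659 * 0.036 * 0.961538
= 13799.7346


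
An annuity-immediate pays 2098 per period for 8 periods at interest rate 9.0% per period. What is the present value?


PV = PMT * (1 - (1+i)^(-n)) / i
= 2098 * (1 - (1+0.09)^(-8)) / 0.09
= 2098 * (1 - 0.501866) / 0.09
= 2098 * 5.534819
= 11612.0505


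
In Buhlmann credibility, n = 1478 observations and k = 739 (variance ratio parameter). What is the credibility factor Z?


Z = n / (n + k)
= 1478 / (1478 + 739)
= 1478 / 2217
= 0.6667


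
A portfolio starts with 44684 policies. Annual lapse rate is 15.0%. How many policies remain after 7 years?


remaining = initial * (1 - lapse)^years
= 44684 * (1 - 0.15)^7
= 44684 * 0.320577
= 14324.6666


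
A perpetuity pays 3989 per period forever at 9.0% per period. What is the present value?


PV = PMT / i
= 3989 / 0.09
= 44322.2222


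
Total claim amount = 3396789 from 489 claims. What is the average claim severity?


severity = total / number
= 3396789 / 489
= 6946.3988


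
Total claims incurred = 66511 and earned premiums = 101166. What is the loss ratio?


Loss ratio = claims / premiums
= 66511 / 101166
= 0.6574


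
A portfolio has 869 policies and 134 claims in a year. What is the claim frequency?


frequency = claims / policies
= 134 / 869
= 0.1542


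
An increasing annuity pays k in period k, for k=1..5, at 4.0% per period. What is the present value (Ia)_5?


(Ia)_n = sum_{k=1}^{n} k * v^k, v = 1/(1+i)
v = 0.961538
Sum computed term by term:
(Ia)_5 = 13.0065


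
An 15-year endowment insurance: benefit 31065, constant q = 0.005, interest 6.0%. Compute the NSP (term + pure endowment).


Term component = 1464.7336
Pure endowment = 15_p_x * v^15 * benefit = 0.927569 * 0.417265 * 31065 = 12023.4635
NSP = 13488.1971


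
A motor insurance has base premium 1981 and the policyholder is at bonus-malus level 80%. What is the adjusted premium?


adjusted = base * BM_level / 100
= 1981 * 80 / 100
= 1981 * 0.8
= 1584.8


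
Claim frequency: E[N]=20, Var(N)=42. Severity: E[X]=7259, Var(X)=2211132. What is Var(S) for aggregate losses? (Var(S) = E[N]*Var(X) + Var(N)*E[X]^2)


Var(S) = E[N]*Var(X) + Var(N)*E[X]^2
= 20*2211132 + 42*7259^2
= 44222640 + 2213109402
= 2.2573e+09


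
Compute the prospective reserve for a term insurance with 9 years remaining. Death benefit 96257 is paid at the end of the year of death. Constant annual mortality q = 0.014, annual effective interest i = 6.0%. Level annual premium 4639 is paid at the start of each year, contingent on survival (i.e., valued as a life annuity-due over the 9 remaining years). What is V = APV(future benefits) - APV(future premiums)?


v = 1/(1+i) = 0.943396
APV(future benefits) per unit = sum_{k=0}^{8} k_p_x * q * v^(k+1) = 0.090553
APV(future benefits) = 96257 * 0.090553 = 8716.3715
Life annuity-due factor ä_{x:9} = sum_{k=0}^{8} k_p_x * v^k = 6.856165
APV(future premiums) = 4639 * 6.856165 = 31805.748
V = 8716.3715 - 31805.748
= -23089.3765


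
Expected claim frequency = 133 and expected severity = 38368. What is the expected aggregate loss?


E[S] = E[N] * E[X]
= 133 * 38368
= 5.1029e+06


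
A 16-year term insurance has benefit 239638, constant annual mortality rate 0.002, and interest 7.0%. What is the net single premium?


NSP = benefit * sum_{k=0}^{n-1} k_p_x * q * v^(k+1)
With constant q=0.002, v=0.934579
Sum = 0.018665
NSP = 239638 * 0.018665
= 4472.8687


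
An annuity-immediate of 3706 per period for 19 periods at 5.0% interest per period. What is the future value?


FV = PMT * ((1+i)^n - 1) / i
= 3706 * ((1.05)^19 - 1) / 0.05
= 3706 * (2.52695 - 1) / 0.05
= 113177.5485


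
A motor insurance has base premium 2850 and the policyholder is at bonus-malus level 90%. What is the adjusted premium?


adjusted = base * BM_level / 100
= 2850 * 90 / 100
= 2850 * 0.9
= 2565.0


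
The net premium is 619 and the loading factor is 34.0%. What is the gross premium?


Gross = net * (1 + loading)
= 619 * (1 + 0.34)
= 619 * 1.34
= 829.46


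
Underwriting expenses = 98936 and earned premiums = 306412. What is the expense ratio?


Expense ratio = expenses / premiums
= 98936 / 306412
= 0.3229


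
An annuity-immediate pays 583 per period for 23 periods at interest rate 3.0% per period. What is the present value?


PV = PMT * (1 - (1+i)^(-n)) / i
= 583 * (1 - (1+0.03)^(-23)) / 0.03
= 583 * (1 - 0.506692) / 0.03
= 583 * 16.443608
= 9586.6237


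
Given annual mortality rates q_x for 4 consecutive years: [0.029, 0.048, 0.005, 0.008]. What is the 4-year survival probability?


p_k = 1 - q_k for each year
Survival = product of (1 - q_k)
= 0.971 * 0.952 * 0.995 * 0.992
= 0.9124


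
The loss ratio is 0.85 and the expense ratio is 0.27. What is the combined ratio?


Combined ratio = loss ratio + expense ratio
= 0.85 + 0.27
= 1.12


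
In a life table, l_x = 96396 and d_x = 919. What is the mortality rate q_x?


q_x = d_x / l_x
= 919 / 96396
= 0.0095


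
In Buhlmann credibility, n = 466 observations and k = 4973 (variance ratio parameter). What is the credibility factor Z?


Z = n / (n + k)
= 466 / (466 + 4973)
= 466 / 5439
= 0.0857


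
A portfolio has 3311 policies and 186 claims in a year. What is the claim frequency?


frequency = claims / policies
= 186 / 3311
= 0.0562


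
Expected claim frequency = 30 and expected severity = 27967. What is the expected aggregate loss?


E[S] = E[N] * E[X]
= 30 * 27967
= 839010


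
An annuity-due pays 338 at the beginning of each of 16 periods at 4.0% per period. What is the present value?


PV_due = PMT * (1-(1+i)^(-n))/i * (1+i)
PV_immediate = 3938.4759
PV_due = 3938.4759 * 1.04
= 4096.015


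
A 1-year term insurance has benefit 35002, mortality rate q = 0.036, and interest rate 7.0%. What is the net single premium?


NSP = benefit * q * v
v = 1/(1+i) = 0.934579
NSP = 35002 * 0.036 * 0.934579
= 1177.6374


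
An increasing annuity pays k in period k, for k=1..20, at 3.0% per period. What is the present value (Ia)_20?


(Ia)_n = sum_{k=1}^{n} k * v^k, v = 1/(1+i)
v = 0.970874
Sum computed term by term:
(Ia)_20 = 141.6761


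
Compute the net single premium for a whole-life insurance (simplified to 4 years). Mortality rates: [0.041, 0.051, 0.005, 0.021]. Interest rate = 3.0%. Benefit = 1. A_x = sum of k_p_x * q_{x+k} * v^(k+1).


v = 0.970874
Year 0: k_p_x=1.0, q=0.041, term=0.039806
Year 1: k_p_x=0.959, q=0.051, term=0.046101
Year 2: k_p_x=0.910091, q=0.005, term=0.004164
Year 3: k_p_x=0.905541, q=0.021, term=0.016896
A_x = 0.107


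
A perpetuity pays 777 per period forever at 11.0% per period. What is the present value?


PV = PMT / i
= 777 / 0.11
= 7063.6364


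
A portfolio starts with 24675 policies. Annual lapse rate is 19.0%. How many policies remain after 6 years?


remaining = initial * (1 - lapse)^years
= 24675 * (1 - 0.19)^6
= 24675 * 0.28243
= 6968.9488


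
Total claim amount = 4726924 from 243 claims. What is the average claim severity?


severity = total / number
= 4726924 / 243
= 19452.3621


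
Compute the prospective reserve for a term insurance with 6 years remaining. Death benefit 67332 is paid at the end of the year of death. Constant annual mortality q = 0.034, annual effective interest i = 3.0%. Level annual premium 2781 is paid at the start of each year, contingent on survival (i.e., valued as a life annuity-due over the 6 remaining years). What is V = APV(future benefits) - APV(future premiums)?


v = 1/(1+i) = 0.970874
APV(future benefits) per unit = sum_{k=0}^{5} k_p_x * q * v^(k+1) = 0.169725
APV(future benefits) = 67332 * 0.169725 = 11427.9227
Life annuity-due factor ä_{x:6} = sum_{k=0}^{5} k_p_x * v^k = 5.141669
APV(future premiums) = 2781 * 5.141669 = 14298.9805
V = 11427.9227 - 14298.9805
= -2871.0579


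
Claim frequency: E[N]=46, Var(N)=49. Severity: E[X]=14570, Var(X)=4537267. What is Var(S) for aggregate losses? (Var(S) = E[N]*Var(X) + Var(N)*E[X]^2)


Var(S) = E[N]*Var(X) + Var(N)*E[X]^2
= 46*4537267 + 49*14570^2
= 208714282 + 10401960100
= 1.0611e+10


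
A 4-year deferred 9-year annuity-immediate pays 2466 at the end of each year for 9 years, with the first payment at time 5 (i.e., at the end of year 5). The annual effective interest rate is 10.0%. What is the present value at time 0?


PV at time 4 of the 9-year annuity-immediate:
a_n = 2466 * (1-(1+0.1)^(-9))/0.1 = 14201.7527
Discount back 4 years to time 0:
PV = 14201.7527 * (1+0.1)^(-4)
= 14201.7527 * 0.683013
= 9699.9882


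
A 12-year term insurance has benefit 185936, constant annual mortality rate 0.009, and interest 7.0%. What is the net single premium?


NSP = benefit * sum_{k=0}^{n-1} k_p_x * q * v^(k+1)
With constant q=0.009, v=0.934579
Sum = 0.068541
NSP = 185936 * 0.068541
= 12744.2344


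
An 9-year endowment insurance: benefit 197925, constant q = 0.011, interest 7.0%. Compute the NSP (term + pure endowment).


Term component = 13643.7951
Pure endowment = 9_p_x * v^9 * benefit = 0.905246 * 0.543934 * 197925 = 97457.0539
NSP = 111100.8491


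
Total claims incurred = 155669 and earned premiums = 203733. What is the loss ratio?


Loss ratio = claims / premiums
= 155669 / 203733
= 0.7641


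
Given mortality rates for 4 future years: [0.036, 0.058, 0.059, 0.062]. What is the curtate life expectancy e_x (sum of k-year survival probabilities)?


e_x = sum_{k=1}^{n} k_p_x
k_p_x values:
  1_p_x = 0.964
  2_p_x = 0.908088
  3_p_x = 0.854511
  4_p_x = 0.801531
e_x = 3.5281


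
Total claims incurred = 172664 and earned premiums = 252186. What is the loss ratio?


Loss ratio = claims / premiums
= 172664 / 252186
= 0.6847


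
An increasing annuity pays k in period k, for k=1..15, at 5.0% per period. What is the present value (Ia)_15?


(Ia)_n = sum_{k=1}^{n} k * v^k, v = 1/(1+i)
v = 0.952381
Sum computed term by term:
(Ia)_15 = 73.6677


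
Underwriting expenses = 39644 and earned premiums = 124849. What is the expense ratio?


Expense ratio = expenses / premiums
= 39644 / 124849
= 0.3175


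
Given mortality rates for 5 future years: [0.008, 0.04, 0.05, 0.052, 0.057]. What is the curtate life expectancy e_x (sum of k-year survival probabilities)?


e_x = sum_{k=1}^{n} k_p_x
k_p_x values:
  1_p_x = 0.992
  2_p_x = 0.95232
  3_p_x = 0.904704
  4_p_x = 0.857659
  5_p_x = 0.808773
e_x = 4.5155


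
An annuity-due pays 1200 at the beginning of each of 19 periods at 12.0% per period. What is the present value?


PV_due = PMT * (1-(1+i)^(-n))/i * (1+i)
PV_immediate = 8838.9322
PV_due = 8838.9322 * 1.12
= 9899.6041


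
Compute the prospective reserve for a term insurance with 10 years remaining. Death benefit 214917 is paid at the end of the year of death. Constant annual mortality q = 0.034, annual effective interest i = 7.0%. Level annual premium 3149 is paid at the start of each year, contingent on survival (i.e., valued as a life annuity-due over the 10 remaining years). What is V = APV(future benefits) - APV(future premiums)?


v = 1/(1+i) = 0.934579
APV(future benefits) per unit = sum_{k=0}^{9} k_p_x * q * v^(k+1) = 0.209331
APV(future benefits) = 214917 * 0.209331 = 44988.7321
Life annuity-due factor ä_{x:10} = sum_{k=0}^{9} k_p_x * v^k = 6.587761
APV(future premiums) = 3149 * 6.587761 = 20744.8599
V = 44988.7321 - 20744.8599
= 24243.8722


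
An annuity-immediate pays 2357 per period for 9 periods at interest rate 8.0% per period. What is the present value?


PV = PMT * (1 - (1+i)^(-n)) / i
= 2357 * (1 - (1+0.08)^(-9)) / 0.08
= 2357 * (1 - 0.500249) / 0.08
= 2357 * 6.246888
= 14723.9148


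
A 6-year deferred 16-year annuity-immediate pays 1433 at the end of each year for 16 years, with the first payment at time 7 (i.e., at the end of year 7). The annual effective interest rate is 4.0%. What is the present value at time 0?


PV at time 6 of the 16-year annuity-immediate:
a_n = 1433 * (1-(1+0.04)^(-16))/0.04 = 16697.7396
Discount back 6 years to time 0:
PV = 16697.7396 * (1+0.04)^(-6)
= 16697.7396 * 0.790315
= 13196.4662


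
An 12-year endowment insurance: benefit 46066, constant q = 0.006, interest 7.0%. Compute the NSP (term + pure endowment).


Term component = 2134.5145
Pure endowment = 12_p_x * v^12 * benefit = 0.930329 * 0.444012 * 46066 = 19028.8167
NSP = 21163.3312


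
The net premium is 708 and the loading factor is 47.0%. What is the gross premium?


Gross = net * (1 + loading)
= 708 * (1 + 0.47)
= 708 * 1.47
= 1040.76


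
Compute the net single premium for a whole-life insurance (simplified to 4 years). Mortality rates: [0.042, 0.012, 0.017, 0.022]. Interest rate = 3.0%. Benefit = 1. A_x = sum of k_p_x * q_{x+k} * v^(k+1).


v = 0.970874
Year 0: k_p_x=1.0, q=0.042, term=0.040777
Year 1: k_p_x=0.958, q=0.012, term=0.010836
Year 2: k_p_x=0.946504, q=0.017, term=0.014725
Year 3: k_p_x=0.930413, q=0.022, term=0.018187
A_x = 0.0845


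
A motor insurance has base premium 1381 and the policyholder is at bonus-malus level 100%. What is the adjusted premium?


adjusted = base * BM_level / 100
= 1381 * 100 / 100
= 1381 * 1.0
= 1381.0


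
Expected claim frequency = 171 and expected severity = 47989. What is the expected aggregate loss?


E[S] = E[N] * E[X]
= 171 * 47989
= 8.2061e+06


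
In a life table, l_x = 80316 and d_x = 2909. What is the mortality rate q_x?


q_x = d_x / l_x
= 2909 / 80316
= 0.0362


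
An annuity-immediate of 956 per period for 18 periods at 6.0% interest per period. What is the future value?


FV = PMT * ((1+i)^n - 1) / i
= 956 * ((1.06)^18 - 1) / 0.06
= 956 * (2.854339 - 1) / 0.06
= 29545.8038


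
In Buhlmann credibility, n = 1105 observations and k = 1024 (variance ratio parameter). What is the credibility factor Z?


Z = n / (n + k)
= 1105 / (1105 + 1024)
= 1105 / 2129
= 0.519


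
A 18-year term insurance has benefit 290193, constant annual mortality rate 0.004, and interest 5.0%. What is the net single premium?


NSP = benefit * sum_{k=0}^{n-1} k_p_x * q * v^(k+1)
With constant q=0.004, v=0.952381
Sum = 0.045437
NSP = 290193 * 0.045437
= 13185.5319


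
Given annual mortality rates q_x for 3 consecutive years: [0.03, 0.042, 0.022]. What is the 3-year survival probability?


p_k = 1 - q_k for each year
Survival = product of (1 - q_k)
= 0.97 * 0.958 * 0.978
= 0.9088


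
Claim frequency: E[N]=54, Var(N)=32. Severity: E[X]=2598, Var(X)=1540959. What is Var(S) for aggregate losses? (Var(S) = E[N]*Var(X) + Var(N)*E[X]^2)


Var(S) = E[N]*Var(X) + Var(N)*E[X]^2
= 54*1540959 + 32*2598^2
= 83211786 + 215987328
= 2.9920e+08


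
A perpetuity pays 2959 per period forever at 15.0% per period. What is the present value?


PV = PMT / i
= 2959 / 0.15
= 19726.6667


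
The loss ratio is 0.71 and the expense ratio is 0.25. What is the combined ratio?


Combined ratio = loss ratio + expense ratio
= 0.71 + 0.25
= 0.96


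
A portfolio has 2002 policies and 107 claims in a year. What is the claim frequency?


frequency = claims / policies
= 107 / 2002
= 0.0534


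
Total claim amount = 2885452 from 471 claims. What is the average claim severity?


severity = total / number
= 2885452 / 471
= 6126.2251


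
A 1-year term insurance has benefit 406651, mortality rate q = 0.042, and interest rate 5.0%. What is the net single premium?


NSP = benefit * q * v
v = 1/(1+i) = 0.952381
NSP = 406651 * 0.042 * 0.952381
= 16266.04


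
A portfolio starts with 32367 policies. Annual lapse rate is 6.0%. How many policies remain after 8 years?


remaining = initial * (1 - lapse)^years
= 32367 * (1 - 0.06)^8
= 32367 * 0.609569
= 19729.9178


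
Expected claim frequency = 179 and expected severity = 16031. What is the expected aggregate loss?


E[S] = E[N] * E[X]
= 179 * 16031
= 2.8695e+06


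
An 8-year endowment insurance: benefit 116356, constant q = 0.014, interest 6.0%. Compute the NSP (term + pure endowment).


Term component = 9675.0493
Pure endowment = 8_p_x * v^8 * benefit = 0.893337 * 0.627412 * 116356 = 65216.4539
NSP = 74891.5031


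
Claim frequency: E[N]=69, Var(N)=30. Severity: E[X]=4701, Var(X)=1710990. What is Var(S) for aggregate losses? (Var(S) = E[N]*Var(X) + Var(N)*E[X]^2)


Var(S) = E[N]*Var(X) + Var(N)*E[X]^2
= 69*1710990 + 30*4701^2
= 118058310 + 662982030
= 7.8104e+08


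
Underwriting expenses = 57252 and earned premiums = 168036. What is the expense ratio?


Expense ratio = expenses / premiums
= 57252 / 168036
= 0.3407


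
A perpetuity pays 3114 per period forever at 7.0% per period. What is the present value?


PV = PMT / i
= 3114 / 0.07
= 44485.7143


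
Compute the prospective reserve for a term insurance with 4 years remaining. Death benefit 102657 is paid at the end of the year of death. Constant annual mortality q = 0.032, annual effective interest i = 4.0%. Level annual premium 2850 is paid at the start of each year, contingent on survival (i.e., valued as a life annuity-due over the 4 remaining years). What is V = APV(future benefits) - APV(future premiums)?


v = 1/(1+i) = 0.961538
APV(future benefits) per unit = sum_{k=0}^{3} k_p_x * q * v^(k+1) = 0.110876
APV(future benefits) = 102657 * 0.110876 = 11382.1507
Life annuity-due factor ä_{x:4} = sum_{k=0}^{3} k_p_x * v^k = 3.603455
APV(future premiums) = 2850 * 3.603455 = 10269.8472
V = 11382.1507 - 10269.8472
= 1112.3035


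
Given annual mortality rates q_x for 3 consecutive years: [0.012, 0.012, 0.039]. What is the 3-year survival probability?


p_k = 1 - q_k for each year
Survival = product of (1 - q_k)
= 0.988 * 0.988 * 0.961
= 0.9381


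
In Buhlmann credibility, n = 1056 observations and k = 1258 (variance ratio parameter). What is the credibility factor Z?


Z = n / (n + k)
= 1056 / (1056 + 1258)
= 1056 / 2314
= 0.4564


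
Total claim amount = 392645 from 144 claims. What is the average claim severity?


severity = total / number
= 392645 / 144
= 2726.7014


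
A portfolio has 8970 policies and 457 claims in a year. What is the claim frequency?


frequency = claims / policies
= 457 / 8970
= 0.0509


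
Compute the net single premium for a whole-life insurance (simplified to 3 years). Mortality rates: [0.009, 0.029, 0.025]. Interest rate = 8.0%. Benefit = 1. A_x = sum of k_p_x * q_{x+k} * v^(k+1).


v = 0.925926
Year 0: k_p_x=1.0, q=0.009, term=0.008333
Year 1: k_p_x=0.991, q=0.029, term=0.024639
Year 2: k_p_x=0.962261, q=0.025, term=0.019097
A_x = 0.0521


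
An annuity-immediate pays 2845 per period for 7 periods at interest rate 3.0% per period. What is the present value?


PV = PMT * (1 - (1+i)^(-n)) / i
= 2845 * (1 - (1+0.03)^(-7)) / 0.03
= 2845 * (1 - 0.813092) / 0.03
= 2845 * 6.230283
= 17725.155


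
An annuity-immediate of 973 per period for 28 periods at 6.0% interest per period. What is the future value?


FV = PMT * ((1+i)^n - 1) / i
= 973 * ((1.06)^28 - 1) / 0.06
= 973 * (5.111687 - 1) / 0.06
= 66677.8526


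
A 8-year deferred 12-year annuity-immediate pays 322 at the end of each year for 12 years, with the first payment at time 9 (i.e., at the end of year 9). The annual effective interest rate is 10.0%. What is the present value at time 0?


PV at time 8 of the 12-year annuity-immediate:
a_n = 322 * (1-(1+0.1)^(-12))/0.1 = 2194.0088
Discount back 8 years to time 0:
PV = 2194.0088 * (1+0.1)^(-8)
= 2194.0088 * 0.466507
= 1023.5213


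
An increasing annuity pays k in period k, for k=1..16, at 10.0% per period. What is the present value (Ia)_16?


(Ia)_n = sum_{k=1}^{n} k * v^k, v = 1/(1+i)
v = 0.909091
Sum computed term by term:
(Ia)_16 = 51.2401


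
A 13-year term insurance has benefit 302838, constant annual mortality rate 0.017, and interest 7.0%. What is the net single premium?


NSP = benefit * sum_{k=0}^{n-1} k_p_x * q * v^(k+1)
With constant q=0.017, v=0.934579
Sum = 0.130518
NSP = 302838 * 0.130518
= 39525.9605


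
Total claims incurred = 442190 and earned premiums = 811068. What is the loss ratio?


Loss ratio = claims / premiums
= 442190 / 811068
= 0.5452


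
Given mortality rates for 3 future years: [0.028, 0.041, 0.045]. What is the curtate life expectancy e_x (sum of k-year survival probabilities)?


e_x = sum_{k=1}^{n} k_p_x
k_p_x values:
  1_p_x = 0.972
  2_p_x = 0.932148
  3_p_x = 0.890201
e_x = 2.7943


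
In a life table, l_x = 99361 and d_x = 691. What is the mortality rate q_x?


q_x = d_x / l_x
= 691 / 99361
= 0.007


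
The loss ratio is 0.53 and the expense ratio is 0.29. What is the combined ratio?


Combined ratio = loss ratio + expense ratio
= 0.53 + 0.29
= 0.82


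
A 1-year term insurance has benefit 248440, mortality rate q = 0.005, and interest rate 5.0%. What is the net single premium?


NSP = benefit * q * v
v = 1/(1+i) = 0.952381
NSP = 248440 * 0.005 * 0.952381
= 1183.0476


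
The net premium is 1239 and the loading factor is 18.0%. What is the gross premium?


Gross = net * (1 + loading)
= 1239 * (1 + 0.18)
= 1239 * 1.18
= 1462.02


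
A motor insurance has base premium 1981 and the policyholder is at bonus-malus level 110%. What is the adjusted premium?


adjusted = base * BM_level / 100
= 1981 * 110 / 100
= 1981 * 1.1
= 2179.1


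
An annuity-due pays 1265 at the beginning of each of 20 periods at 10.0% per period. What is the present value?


PV_due = PMT * (1-(1+i)^(-n))/i * (1+i)
PV_immediate = 10769.6581
PV_due = 10769.6581 * 1.1
= 11846.6239


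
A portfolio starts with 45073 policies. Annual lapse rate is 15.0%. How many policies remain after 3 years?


remaining = initial * (1 - lapse)^years
= 45073 * (1 - 0.15)^3
= 45073 * 0.614125
= 27680.4561


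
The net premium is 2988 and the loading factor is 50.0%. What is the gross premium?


Gross = net * (1 + loading)
= 2988 * (1 + 0.5)
= 2988 * 1.5
= 4482.0


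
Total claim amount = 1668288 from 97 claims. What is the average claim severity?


severity = total / number
= 1668288 / 97
= 17198.8454


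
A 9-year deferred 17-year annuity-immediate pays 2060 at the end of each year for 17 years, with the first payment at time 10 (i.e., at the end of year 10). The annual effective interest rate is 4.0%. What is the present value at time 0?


PV at time 9 of the 17-year annuity-immediate:
a_n = 2060 * (1-(1+0.04)^(-17))/0.04 = 25061.2778
Discount back 9 years to time 0:
PV = 25061.2778 * (1+0.04)^(-9)
= 25061.2778 * 0.702587
= 17607.7214


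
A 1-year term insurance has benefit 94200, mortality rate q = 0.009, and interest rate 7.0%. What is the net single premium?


NSP = benefit * q * v
v = 1/(1+i) = 0.934579
NSP = 94200 * 0.009 * 0.934579
= 792.3364


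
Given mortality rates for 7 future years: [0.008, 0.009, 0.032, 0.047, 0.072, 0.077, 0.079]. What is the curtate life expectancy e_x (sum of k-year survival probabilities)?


e_x = sum_{k=1}^{n} k_p_x
k_p_x values:
  1_p_x = 0.992
  2_p_x = 0.983072
  3_p_x = 0.951614
  4_p_x = 0.906888
  5_p_x = 0.841592
  6_p_x = 0.776789
  7_p_x = 0.715423
e_x = 6.1674


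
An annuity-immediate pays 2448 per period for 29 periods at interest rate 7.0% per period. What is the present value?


PV = PMT * (1 - (1+i)^(-n)) / i
= 2448 * (1 - (1+0.07)^(-29)) / 0.07
= 2448 * (1 - 0.140563) / 0.07
= 2448 * 12.277674
= 30055.7461


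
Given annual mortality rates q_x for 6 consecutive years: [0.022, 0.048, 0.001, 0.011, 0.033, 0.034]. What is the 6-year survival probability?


p_k = 1 - q_k for each year
Survival = product of (1 - q_k)
= 0.978 * 0.952 * 0.999 * 0.989 * 0.967 * 0.966
= 0.8593


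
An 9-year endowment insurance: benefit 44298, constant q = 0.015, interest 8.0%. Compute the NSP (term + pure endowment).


Term component = 3940.4561
Pure endowment = 9_p_x * v^9 * benefit = 0.872823 * 0.500249 * 44298 = 19341.778
NSP = 23282.2341


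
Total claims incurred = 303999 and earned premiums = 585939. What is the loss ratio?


Loss ratio = claims / premiums
= 303999 / 585939
= 0.5188


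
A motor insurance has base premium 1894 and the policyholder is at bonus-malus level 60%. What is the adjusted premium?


adjusted = base * BM_level / 100
= 1894 * 60 / 100
= 1894 * 0.6
= 1136.4


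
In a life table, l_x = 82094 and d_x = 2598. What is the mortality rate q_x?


q_x = d_x / l_x
= 2598 / 82094
= 0.0316


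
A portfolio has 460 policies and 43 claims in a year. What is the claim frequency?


frequency = claims / policies
= 43 / 460
= 0.0935


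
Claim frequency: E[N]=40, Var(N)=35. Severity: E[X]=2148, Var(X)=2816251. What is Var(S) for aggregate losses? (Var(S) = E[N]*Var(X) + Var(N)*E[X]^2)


Var(S) = E[N]*Var(X) + Var(N)*E[X]^2
= 40*2816251 + 35*2148^2
= 112650040 + 161486640
= 2.7414e+08


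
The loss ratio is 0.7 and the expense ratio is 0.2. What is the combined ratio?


Combined ratio = loss ratio + expense ratio
= 0.7 + 0.2
= 0.9


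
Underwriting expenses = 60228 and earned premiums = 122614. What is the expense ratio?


Expense ratio = expenses / premiums
= 60228 / 122614
= 0.4912


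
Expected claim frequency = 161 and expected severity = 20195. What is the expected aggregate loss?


E[S] = E[N] * E[X]
= 161 * 20195
= 3.2514e+06


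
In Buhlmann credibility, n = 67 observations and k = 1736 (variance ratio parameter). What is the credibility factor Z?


Z = n / (n + k)
= 67 / (67 + 1736)
= 67 / 1803
= 0.0372


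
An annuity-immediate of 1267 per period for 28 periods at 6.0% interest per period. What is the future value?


FV = PMT * ((1+i)^n - 1) / i
= 1267 * ((1.06)^28 - 1) / 0.06
= 1267 * (5.111687 - 1) / 0.06
= 86825.1174


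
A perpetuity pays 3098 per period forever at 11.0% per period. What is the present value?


PV = PMT / i
= 3098 / 0.11
= 28163.6364


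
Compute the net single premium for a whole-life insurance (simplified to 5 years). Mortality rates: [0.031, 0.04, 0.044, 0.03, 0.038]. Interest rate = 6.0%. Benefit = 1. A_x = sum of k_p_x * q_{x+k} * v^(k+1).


v = 0.943396
Year 0: k_p_x=1.0, q=0.031, term=0.029245
Year 1: k_p_x=0.969, q=0.04, term=0.034496
Year 2: k_p_x=0.93024, q=0.044, term=0.034366
Year 3: k_p_x=0.889309, q=0.03, term=0.021132
Year 4: k_p_x=0.86263, q=0.038, term=0.024495
A_x = 0.1437


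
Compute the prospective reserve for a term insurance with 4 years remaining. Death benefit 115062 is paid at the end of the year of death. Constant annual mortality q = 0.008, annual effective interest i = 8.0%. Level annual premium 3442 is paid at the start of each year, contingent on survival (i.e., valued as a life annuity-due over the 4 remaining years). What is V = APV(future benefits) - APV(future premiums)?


v = 1/(1+i) = 0.925926
APV(future benefits) per unit = sum_{k=0}^{3} k_p_x * q * v^(k+1) = 0.026201
APV(future benefits) = 115062 * 0.026201 = 3014.7327
Life annuity-due factor ä_{x:4} = sum_{k=0}^{3} k_p_x * v^k = 3.537127
APV(future premiums) = 3442 * 3.537127 = 12174.7914
V = 3014.7327 - 12174.7914
= -9160.0587


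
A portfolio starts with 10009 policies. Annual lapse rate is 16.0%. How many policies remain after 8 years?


remaining = initial * (1 - lapse)^years
= 10009 * (1 - 0.16)^8
= 10009 * 0.247876
= 2480.9898


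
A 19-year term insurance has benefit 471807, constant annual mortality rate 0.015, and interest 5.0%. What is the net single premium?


NSP = benefit * sum_{k=0}^{n-1} k_p_x * q * v^(k+1)
With constant q=0.015, v=0.952381
Sum = 0.162241
NSP = 471807 * 0.162241
= 76546.4335


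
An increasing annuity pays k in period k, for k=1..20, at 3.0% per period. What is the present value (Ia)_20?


(Ia)_n = sum_{k=1}^{n} k * v^k, v = 1/(1+i)
v = 0.970874
Sum computed term by term:
(Ia)_20 = 141.6761


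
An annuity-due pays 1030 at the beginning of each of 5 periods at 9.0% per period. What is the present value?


PV_due = PMT * (1-(1+i)^(-n))/i * (1+i)
PV_immediate = 4006.3408
PV_due = 4006.3408 * 1.09
= 4366.9115


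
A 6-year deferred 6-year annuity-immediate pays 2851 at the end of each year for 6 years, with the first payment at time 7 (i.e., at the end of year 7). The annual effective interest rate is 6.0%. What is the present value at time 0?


PV at time 6 of the 6-year annuity-immediate:
a_n = 2851 * (1-(1+0.06)^(-6))/0.06 = 14019.2917
Discount back 6 years to time 0:
PV = 14019.2917 * (1+0.06)^(-6)
= 14019.2917 * 0.704961
= 9883.0474


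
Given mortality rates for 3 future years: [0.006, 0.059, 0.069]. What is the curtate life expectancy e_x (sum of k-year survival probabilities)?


e_x = sum_{k=1}^{n} k_p_x
k_p_x values:
  1_p_x = 0.994
  2_p_x = 0.935354
  3_p_x = 0.870815
e_x = 2.8002


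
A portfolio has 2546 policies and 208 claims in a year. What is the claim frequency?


frequency = claims / policies
= 208 / 2546
= 0.0817


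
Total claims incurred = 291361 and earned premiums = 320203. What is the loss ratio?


Loss ratio = claims / premiums
= 291361 / 320203
= 0.9099


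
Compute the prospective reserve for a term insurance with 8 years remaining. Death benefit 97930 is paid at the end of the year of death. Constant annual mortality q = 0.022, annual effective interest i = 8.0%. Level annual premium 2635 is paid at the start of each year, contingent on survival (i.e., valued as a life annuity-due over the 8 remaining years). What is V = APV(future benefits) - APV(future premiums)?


v = 1/(1+i) = 0.925926
APV(future benefits) per unit = sum_{k=0}^{7} k_p_x * q * v^(k+1) = 0.118155
APV(future benefits) = 97930 * 0.118155 = 11570.9323
Life annuity-due factor ä_{x:8} = sum_{k=0}^{7} k_p_x * v^k = 5.800343
APV(future premiums) = 2635 * 5.800343 = 15283.9036
V = 11570.9323 - 15283.9036
= -3712.9714


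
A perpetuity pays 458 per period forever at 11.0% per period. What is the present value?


PV = PMT / i
= 458 / 0.11
= 4163.6364


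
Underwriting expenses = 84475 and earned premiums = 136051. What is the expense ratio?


Expense ratio = expenses / premiums
= 84475 / 136051
= 0.6209


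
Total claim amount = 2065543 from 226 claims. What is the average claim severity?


severity = total / number
= 2065543 / 226
= 9139.5708


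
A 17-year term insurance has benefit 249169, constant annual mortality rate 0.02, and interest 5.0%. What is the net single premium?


NSP = benefit * sum_{k=0}^{n-1} k_p_x * q * v^(k+1)
With constant q=0.02, v=0.952381
Sum = 0.197293
NSP = 249169 * 0.197293
= 49159.2826


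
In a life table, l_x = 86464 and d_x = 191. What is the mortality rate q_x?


q_x = d_x / l_x
= 191 / 86464
= 0.0022


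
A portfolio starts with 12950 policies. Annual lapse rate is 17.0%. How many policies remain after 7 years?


remaining = initial * (1 - lapse)^years
= 12950 * (1 - 0.17)^7
= 12950 * 0.271361
= 3514.1186


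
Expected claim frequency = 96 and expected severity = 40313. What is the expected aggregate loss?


E[S] = E[N] * E[X]
= 96 * 40313
= 3.8700e+06


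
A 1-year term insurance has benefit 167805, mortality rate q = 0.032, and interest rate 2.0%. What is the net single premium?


NSP = benefit * q * v
v = 1/(1+i) = 0.980392
NSP = 167805 * 0.032 * 0.980392
= 5264.4706


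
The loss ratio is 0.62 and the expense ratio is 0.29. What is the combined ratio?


Combined ratio = loss ratio + expense ratio
= 0.62 + 0.29
= 0.91


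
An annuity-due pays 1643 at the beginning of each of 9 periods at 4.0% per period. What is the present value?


PV_due = PMT * (1-(1+i)^(-n))/i * (1+i)
PV_immediate = 12216.2498
PV_due = 12216.2498 * 1.04
= 12704.8998


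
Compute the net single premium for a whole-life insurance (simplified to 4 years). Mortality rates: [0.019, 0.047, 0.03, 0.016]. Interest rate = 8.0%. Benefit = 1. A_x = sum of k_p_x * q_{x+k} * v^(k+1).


v = 0.925926
Year 0: k_p_x=1.0, q=0.019, term=0.017593
Year 1: k_p_x=0.981, q=0.047, term=0.039529
Year 2: k_p_x=0.934893, q=0.03, term=0.022264
Year 3: k_p_x=0.906846, q=0.016, term=0.010665
A_x = 0.0901


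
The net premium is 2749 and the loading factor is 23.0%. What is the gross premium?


Gross = net * (1 + loading)
= 2749 * (1 + 0.23)
= 2749 * 1.23
= 3381.27


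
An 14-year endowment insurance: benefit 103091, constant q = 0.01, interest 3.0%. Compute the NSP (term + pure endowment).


Term component = 10970.3431
Pure endowment = 14_p_x * v^14 * benefit = 0.868746 * 0.661118 * 103091 = 59209.6278
NSP = 70179.9708


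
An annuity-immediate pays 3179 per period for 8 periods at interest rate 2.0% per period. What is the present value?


PV = PMT * (1 - (1+i)^(-n)) / i
= 3179 * (1 - (1+0.02)^(-8)) / 0.02
= 3179 * (1 - 0.85349) / 0.02
= 3179 * 7.325481
= 23287.7055


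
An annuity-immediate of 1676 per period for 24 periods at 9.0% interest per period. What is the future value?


FV = PMT * ((1+i)^n - 1) / i
= 1676 * ((1.09)^24 - 1) / 0.09
= 1676 * (7.911083 - 1) / 0.09
= 128699.7267


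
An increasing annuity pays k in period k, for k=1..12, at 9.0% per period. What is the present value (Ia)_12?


(Ia)_n = sum_{k=1}^{n} k * v^k, v = 1/(1+i)
v = 0.917431
Sum computed term by term:
(Ia)_12 = 39.3197


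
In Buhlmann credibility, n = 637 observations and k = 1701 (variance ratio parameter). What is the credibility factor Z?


Z = n / (n + k)
= 637 / (637 + 1701)
= 637 / 2338
= 0.2725


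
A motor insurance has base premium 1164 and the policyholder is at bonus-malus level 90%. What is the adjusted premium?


adjusted = base * BM_level / 100
= 1164 * 90 / 100
= 1164 * 0.9
= 1047.6


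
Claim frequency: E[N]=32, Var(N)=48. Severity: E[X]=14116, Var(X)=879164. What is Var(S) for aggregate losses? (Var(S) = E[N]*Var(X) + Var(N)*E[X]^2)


Var(S) = E[N]*Var(X) + Var(N)*E[X]^2
= 32*879164 + 48*14116^2
= 28133248 + 9564549888
= 9.5927e+09


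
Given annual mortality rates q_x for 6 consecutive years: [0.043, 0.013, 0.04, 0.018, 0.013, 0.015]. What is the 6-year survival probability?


p_k = 1 - q_k for each year
Survival = product of (1 - q_k)
= 0.957 * 0.987 * 0.96 * 0.982 * 0.987 * 0.985
= 0.8657


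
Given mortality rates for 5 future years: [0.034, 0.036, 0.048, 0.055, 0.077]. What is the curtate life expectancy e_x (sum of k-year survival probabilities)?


e_x = sum_{k=1}^{n} k_p_x
k_p_x values:
  1_p_x = 0.966
  2_p_x = 0.931224
  3_p_x = 0.886525
  4_p_x = 0.837766
  5_p_x = 0.773258
e_x = 4.3948


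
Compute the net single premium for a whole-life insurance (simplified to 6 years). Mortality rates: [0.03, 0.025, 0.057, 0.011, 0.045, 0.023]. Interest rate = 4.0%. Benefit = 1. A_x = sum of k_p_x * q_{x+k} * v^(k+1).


v = 0.961538
Year 0: k_p_x=1.0, q=0.03, term=0.028846
Year 1: k_p_x=0.97, q=0.025, term=0.02242
Year 2: k_p_x=0.94575, q=0.057, term=0.047924
Year 3: k_p_x=0.891842, q=0.011, term=0.008386
Year 4: k_p_x=0.882032, q=0.045, term=0.032623
Year 5: k_p_x=0.842341, q=0.023, term=0.015311
A_x = 0.1555


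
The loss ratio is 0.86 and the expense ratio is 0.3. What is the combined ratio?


Combined ratio = loss ratio + expense ratio
= 0.86 + 0.3
= 1.16


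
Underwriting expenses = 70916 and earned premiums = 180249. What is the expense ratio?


Expense ratio = expenses / premiums
= 70916 / 180249
= 0.3934


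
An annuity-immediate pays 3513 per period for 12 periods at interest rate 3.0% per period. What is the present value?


PV = PMT * (1 - (1+i)^(-n)) / i
= 3513 * (1 - (1+0.03)^(-12)) / 0.03
= 3513 * (1 - 0.70138) / 0.03
= 3513 * 9.954004
= 34968.416


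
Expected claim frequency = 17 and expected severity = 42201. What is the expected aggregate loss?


E[S] = E[N] * E[X]
= 17 * 42201
= 717417


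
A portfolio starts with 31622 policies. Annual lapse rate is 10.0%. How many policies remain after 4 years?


remaining = initial * (1 - lapse)^years
= 31622 * (1 - 0.1)^4
= 31622 * 0.6561
= 20747.1942


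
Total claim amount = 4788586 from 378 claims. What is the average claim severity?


severity = total / number
= 4788586 / 378
= 12668.2169


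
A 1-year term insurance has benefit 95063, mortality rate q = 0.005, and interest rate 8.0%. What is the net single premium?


NSP = benefit * q * v
v = 1/(1+i) = 0.925926
NSP = 95063 * 0.005 * 0.925926
= 440.1065


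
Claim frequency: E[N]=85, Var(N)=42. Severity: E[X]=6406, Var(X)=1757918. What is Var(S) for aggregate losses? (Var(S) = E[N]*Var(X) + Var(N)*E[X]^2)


Var(S) = E[N]*Var(X) + Var(N)*E[X]^2
= 85*1757918 + 42*6406^2
= 149423030 + 1723547112
= 1.8730e+09


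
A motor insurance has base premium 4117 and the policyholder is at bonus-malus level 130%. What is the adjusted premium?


adjusted = base * BM_level / 100
= 4117 * 130 / 100
= 4117 * 1.3
= 5352.1


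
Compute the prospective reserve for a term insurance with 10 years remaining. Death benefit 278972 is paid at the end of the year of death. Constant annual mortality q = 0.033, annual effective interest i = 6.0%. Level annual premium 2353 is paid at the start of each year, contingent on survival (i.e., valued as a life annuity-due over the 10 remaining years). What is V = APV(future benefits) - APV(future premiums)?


v = 1/(1+i) = 0.943396
APV(future benefits) per unit = sum_{k=0}^{9} k_p_x * q * v^(k+1) = 0.213182
APV(future benefits) = 278972 * 0.213182 = 59471.8153
Life annuity-due factor ä_{x:10} = sum_{k=0}^{9} k_p_x * v^k = 6.847665
APV(future premiums) = 2353 * 6.847665 = 16112.5557
V = 59471.8153 - 16112.5557
= 43359.2596


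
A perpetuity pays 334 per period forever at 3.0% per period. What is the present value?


PV = PMT / i
= 334 / 0.03
= 11133.3333


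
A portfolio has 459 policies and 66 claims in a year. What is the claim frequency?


frequency = claims / policies
= 66 / 459
= 0.1438


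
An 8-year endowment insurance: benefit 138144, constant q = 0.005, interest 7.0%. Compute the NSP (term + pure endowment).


Term component = 4060.217
Pure endowment = 8_p_x * v^8 * benefit = 0.960693 * 0.582009 * 138144 = 77240.7446
NSP = 81300.9616


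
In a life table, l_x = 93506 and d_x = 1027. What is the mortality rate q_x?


q_x = d_x / l_x
= 1027 / 93506
= 0.011


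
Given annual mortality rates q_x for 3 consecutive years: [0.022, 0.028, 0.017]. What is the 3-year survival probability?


p_k = 1 - q_k for each year
Survival = product of (1 - q_k)
= 0.978 * 0.972 * 0.983
= 0.9345


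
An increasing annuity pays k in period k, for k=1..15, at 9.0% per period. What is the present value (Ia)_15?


(Ia)_n = sum_{k=1}^{n} k * v^k, v = 1/(1+i)
v = 0.917431
Sum computed term by term:
(Ia)_15 = 51.8676


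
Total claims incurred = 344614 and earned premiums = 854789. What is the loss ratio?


Loss ratio = claims / premiums
= 344614 / 854789
= 0.4032


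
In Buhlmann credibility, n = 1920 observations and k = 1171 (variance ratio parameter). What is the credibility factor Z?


Z = n / (n + k)
= 1920 / (1920 + 1171)
= 1920 / 3091
= 0.6212


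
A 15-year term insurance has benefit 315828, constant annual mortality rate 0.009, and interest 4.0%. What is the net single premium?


NSP = benefit * sum_{k=0}^{n-1} k_p_x * q * v^(k+1)
With constant q=0.009, v=0.961538
Sum = 0.09462
NSP = 315828 * 0.09462
= 29883.625
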